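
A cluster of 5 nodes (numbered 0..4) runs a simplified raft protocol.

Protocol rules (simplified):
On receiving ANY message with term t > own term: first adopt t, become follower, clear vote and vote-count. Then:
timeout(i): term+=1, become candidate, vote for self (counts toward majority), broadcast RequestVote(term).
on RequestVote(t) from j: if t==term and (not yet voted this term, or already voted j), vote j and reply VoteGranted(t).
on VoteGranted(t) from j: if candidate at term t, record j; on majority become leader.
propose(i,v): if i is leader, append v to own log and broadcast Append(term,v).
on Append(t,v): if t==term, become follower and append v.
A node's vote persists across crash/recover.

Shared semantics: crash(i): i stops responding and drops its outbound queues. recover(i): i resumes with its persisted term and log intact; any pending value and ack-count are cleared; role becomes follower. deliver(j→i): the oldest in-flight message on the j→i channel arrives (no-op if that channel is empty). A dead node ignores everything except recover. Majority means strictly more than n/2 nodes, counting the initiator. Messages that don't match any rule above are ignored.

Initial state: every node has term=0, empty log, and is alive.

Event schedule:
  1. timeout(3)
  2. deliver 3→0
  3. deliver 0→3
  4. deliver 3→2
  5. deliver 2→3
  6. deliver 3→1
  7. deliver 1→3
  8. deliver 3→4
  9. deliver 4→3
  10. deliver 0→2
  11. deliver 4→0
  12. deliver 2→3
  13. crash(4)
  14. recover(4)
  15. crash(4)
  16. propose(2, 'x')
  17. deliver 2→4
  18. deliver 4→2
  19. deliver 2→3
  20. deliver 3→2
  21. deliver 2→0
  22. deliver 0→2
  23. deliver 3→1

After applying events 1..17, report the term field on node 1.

step 1 timeout(3): 3={cand,t=1,log=-}
step 2 deliver 3→0: 0={foll,t=1,log=-}
step 3 deliver 0→3: —
step 4 deliver 3→2: 2={foll,t=1,log=-}
step 5 deliver 2→3: 3={lead,t=1,log=-}
step 6 deliver 3→1: 1={foll,t=1,log=-}
step 7 deliver 1→3: —
step 8 deliver 3→4: 4={foll,t=1,log=-}
step 9 deliver 4→3: —
step 10 deliver 0→2: —
step 11 deliver 4→0: —
step 12 deliver 2→3: —
step 13 crash(4): 4={✗foll,t=1,log=-}
step 14 recover(4): 4={foll,t=1,log=-}
step 15 crash(4): 4={✗foll,t=1,log=-}
step 16 propose(2,'x'): —
step 17 deliver 2→4: —

1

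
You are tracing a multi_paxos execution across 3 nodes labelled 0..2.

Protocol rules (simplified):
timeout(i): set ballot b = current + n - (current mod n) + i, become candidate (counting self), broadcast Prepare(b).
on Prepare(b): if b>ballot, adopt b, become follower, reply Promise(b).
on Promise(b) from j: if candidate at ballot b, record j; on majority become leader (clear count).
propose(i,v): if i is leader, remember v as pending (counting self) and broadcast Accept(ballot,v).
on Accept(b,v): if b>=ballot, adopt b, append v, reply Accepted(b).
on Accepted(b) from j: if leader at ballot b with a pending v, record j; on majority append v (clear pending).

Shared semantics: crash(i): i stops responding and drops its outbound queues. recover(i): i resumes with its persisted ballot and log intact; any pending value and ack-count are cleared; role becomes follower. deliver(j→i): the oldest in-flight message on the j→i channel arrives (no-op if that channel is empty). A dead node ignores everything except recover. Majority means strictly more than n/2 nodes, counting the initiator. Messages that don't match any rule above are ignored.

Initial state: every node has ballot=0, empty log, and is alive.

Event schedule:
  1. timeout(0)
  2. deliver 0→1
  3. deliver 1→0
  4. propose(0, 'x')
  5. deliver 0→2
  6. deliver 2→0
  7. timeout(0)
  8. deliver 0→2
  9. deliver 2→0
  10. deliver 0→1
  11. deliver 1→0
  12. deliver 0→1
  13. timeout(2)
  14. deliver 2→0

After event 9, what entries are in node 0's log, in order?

empty

1. timeout(0):  <0:cand b3 ->
2. deliver 0→1:  <1:foll b3 ->
3. deliver 1→0:  <0:lead b3 ->
4. propose(0,'x'):  nop
5. deliver 0→2:  <2:foll b3 ->
6. deliver 2→0:  nop
7. timeout(0):  <0:cand b6 ->
8. deliver 0→2:  <2:foll b3 x>
9. deliver 2→0:  nop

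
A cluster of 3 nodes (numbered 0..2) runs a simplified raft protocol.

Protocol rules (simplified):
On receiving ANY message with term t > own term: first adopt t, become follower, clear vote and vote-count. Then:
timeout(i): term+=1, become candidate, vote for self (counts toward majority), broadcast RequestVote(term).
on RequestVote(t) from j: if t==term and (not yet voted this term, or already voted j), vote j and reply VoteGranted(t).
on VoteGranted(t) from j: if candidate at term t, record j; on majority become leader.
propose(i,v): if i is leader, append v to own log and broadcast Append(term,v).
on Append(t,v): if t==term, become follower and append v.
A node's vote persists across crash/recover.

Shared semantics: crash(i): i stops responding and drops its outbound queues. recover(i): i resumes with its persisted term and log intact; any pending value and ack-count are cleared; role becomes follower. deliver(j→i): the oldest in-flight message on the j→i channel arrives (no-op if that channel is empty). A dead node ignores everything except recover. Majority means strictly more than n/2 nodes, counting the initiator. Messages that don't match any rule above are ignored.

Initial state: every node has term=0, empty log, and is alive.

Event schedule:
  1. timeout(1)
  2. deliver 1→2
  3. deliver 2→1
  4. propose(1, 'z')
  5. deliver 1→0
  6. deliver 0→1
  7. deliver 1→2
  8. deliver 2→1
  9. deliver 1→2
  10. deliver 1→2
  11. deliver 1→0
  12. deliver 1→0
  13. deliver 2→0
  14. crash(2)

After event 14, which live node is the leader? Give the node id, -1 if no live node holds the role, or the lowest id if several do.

e1 timeout(1): 1[cand,t=1,-]
e2 deliver 1→2: 2[foll,t=1,-]
e3 deliver 2→1: 1[lead,t=1,-]
e4 propose(1,'z'): 1[lead,t=1,z]
e5 deliver 1→0: 0[foll,t=1,-]
e6 deliver 0→1: ·
e7 deliver 1→2: 2[foll,t=1,z]
e8 deliver 2→1: ·
e9 deliver 1→2: ·
e10 deliver 1→2: ·
e11 deliver 1→0: 0[foll,t=1,z]
e12 deliver 1→0: ·
e13 deliver 2→0: ·
e14 crash(2): 2[✗foll,t=1,z]

1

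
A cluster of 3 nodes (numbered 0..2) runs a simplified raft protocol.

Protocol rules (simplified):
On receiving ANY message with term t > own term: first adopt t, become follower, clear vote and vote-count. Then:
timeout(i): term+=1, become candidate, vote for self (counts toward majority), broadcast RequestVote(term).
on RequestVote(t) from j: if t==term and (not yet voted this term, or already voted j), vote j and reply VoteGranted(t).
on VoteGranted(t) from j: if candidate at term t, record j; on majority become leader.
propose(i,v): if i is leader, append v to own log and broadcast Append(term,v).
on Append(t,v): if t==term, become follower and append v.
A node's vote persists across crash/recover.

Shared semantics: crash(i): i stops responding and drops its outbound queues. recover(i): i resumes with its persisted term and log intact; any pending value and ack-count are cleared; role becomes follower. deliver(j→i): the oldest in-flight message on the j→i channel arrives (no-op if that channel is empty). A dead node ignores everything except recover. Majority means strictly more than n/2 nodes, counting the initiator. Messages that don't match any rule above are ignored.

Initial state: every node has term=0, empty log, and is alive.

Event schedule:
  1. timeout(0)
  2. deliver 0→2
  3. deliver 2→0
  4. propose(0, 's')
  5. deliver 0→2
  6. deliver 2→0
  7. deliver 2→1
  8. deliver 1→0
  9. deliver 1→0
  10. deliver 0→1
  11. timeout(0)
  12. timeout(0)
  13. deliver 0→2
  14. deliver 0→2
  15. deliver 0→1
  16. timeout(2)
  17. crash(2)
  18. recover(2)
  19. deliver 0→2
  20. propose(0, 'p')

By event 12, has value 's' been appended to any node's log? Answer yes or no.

e1 timeout(0): 0[cand,t=1,-]
e2 deliver 0→2: 2[foll,t=1,-]
e3 deliver 2→0: 0[lead,t=1,-]
e4 propose(0,'s'): 0[lead,t=1,s]
e5 deliver 0→2: 2[foll,t=1,s]
e6 deliver 2→0: ·
e7 deliver 2→1: ·
e8 deliver 1→0: ·
e9 deliver 1→0: ·
e10 deliver 0→1: 1[foll,t=1,-]
e11 timeout(0): 0[cand,t=2,s]
e12 timeout(0): 0[cand,t=3,s]

yes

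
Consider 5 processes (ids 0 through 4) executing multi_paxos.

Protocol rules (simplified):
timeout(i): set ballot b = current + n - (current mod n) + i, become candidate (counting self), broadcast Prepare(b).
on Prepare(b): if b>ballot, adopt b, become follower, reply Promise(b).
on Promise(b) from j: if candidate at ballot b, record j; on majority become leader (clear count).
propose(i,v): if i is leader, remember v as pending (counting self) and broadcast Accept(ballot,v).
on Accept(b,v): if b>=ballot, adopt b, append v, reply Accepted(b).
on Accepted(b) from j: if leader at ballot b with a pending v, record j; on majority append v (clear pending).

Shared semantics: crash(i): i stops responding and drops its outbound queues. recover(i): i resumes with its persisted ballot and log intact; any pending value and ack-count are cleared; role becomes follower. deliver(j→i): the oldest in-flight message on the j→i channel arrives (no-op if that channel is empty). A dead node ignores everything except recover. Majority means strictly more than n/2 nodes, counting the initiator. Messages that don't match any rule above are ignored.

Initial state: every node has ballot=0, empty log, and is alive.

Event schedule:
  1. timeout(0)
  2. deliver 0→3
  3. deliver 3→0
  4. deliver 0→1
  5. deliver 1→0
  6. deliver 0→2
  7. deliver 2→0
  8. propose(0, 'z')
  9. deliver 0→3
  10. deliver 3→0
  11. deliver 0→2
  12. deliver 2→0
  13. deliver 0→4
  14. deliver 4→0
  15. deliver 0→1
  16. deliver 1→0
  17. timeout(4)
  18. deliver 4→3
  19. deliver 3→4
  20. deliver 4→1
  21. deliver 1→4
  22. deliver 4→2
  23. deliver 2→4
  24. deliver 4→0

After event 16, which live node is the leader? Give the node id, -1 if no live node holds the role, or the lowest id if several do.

e1 timeout(0): 0[cand,b=5,-]
e2 deliver 0→3: 3[foll,b=5,-]
e3 deliver 3→0: ·
e4 deliver 0→1: 1[foll,b=5,-]
e5 deliver 1→0: 0[lead,b=5,-]
e6 deliver 0→2: 2[foll,b=5,-]
e7 deliver 2→0: ·
e8 propose(0,'z'): ·
e9 deliver 0→3: 3[foll,b=5,z]
e10 deliver 3→0: ·
e11 deliver 0→2: 2[foll,b=5,z]
e12 deliver 2→0: 0[lead,b=5,z]
e13 deliver 0→4: 4[foll,b=5,-]
e14 deliver 4→0: ·
e15 deliver 0→1: 1[foll,b=5,z]
e16 deliver 1→0: ·

0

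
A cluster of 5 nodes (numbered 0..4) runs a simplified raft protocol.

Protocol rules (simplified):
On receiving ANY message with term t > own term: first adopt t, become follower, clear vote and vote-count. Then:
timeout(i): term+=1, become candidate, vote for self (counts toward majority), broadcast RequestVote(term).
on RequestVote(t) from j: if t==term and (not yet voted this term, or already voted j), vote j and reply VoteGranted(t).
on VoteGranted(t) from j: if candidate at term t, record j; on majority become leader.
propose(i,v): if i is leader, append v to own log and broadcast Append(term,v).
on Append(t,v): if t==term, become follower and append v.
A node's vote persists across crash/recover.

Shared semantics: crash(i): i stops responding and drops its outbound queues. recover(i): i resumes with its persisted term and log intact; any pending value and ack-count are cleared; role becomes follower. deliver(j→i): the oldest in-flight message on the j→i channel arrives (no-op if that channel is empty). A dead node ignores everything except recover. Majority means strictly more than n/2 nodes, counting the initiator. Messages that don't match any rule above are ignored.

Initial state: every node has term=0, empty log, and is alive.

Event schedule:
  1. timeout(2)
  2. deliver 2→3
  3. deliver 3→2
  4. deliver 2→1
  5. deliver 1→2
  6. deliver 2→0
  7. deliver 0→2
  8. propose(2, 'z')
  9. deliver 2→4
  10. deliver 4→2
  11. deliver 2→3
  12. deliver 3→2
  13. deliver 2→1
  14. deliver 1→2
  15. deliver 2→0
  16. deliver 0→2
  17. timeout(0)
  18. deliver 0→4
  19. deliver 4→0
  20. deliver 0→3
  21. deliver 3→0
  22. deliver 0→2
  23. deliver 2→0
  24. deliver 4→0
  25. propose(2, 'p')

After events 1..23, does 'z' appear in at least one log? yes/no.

after 1 — timeout(2): n2:cand/t1/[-]
after 2 — deliver 2→3: n3:foll/t1/[-]
after 3 — deliver 3→2: ·
after 4 — deliver 2→1: n1:foll/t1/[-]
after 5 — deliver 1→2: n2:lead/t1/[-]
after 6 — deliver 2→0: n0:foll/t1/[-]
after 7 — deliver 0→2: ·
after 8 — propose(2,'z'): n2:lead/t1/[z]
after 9 — deliver 2→4: n4:foll/t1/[-]
after 10 — deliver 4→2: ·
after 11 — deliver 2→3: n3:foll/t1/[z]
after 12 — deliver 3→2: ·
after 13 — deliver 2→1: n1:foll/t1/[z]
after 14 — deliver 1→2: ·
after 15 — deliver 2→0: n0:foll/t1/[z]
after 16 — deliver 0→2: ·
after 17 — timeout(0): n0:cand/t2/[z]
after 18 — deliver 0→4: n4:foll/t2/[-]
after 19 — deliver 4→0: ·
after 20 — deliver 0→3: n3:foll/t2/[z]
after 21 — deliver 3→0: n0:lead/t2/[z]
after 22 — deliver 0→2: n2:foll/t2/[z]
after 23 — deliver 2→0: ·

yes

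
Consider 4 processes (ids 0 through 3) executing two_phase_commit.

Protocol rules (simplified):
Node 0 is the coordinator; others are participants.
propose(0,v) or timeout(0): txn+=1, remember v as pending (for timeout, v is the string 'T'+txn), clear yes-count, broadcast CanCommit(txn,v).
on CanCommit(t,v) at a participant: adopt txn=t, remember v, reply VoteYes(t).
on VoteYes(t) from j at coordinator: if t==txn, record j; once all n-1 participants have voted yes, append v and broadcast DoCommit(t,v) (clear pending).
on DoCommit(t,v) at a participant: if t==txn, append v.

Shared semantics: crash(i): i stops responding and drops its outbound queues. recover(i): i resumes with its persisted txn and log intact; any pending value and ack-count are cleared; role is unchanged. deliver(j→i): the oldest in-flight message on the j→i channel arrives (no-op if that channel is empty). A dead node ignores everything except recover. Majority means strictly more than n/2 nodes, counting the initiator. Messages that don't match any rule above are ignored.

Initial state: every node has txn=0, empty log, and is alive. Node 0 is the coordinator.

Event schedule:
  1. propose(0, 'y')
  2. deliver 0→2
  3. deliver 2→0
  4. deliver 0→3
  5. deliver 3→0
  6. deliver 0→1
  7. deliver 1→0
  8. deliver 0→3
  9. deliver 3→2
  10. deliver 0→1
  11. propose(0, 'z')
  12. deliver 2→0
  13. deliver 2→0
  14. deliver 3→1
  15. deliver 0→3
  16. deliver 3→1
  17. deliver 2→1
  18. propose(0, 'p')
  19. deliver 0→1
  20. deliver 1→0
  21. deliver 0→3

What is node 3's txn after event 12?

1

step 1 propose(0,'y'): 0={coor,t=1,log=-}
step 2 deliver 0→2: 2={part,t=1,log=-}
step 3 deliver 2→0: —
step 4 deliver 0→3: 3={part,t=1,log=-}
step 5 deliver 3→0: —
step 6 deliver 0→1: 1={part,t=1,log=-}
step 7 deliver 1→0: 0={coor,t=1,log=y}
step 8 deliver 0→3: 3={part,t=1,log=y}
step 9 deliver 3→2: —
step 10 deliver 0→1: 1={part,t=1,log=y}
step 11 propose(0,'z'): 0={coor,t=2,log=y}
step 12 deliver 2→0: —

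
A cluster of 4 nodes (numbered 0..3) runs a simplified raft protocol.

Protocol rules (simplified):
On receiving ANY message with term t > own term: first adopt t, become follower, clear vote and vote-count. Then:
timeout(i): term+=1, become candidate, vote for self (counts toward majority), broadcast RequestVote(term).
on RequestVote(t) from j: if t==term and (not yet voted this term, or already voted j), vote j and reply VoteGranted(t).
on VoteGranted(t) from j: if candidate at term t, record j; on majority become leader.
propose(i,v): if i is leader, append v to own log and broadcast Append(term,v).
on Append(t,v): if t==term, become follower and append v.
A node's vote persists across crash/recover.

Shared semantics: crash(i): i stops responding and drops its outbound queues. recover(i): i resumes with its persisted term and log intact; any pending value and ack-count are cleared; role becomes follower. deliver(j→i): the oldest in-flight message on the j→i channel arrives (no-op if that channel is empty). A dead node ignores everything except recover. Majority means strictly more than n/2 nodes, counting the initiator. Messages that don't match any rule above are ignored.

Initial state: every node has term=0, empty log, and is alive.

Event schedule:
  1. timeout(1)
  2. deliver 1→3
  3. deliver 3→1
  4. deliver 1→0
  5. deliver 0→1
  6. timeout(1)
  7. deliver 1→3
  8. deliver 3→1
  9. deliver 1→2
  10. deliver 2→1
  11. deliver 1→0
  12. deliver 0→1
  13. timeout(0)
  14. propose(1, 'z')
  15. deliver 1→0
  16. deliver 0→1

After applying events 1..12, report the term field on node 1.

1. timeout(1):  <1:cand t1 ->
2. deliver 1→3:  <3:foll t1 ->
3. deliver 3→1:  nop
4. deliver 1→0:  <0:foll t1 ->
5. deliver 0→1:  <1:lead t1 ->
6. timeout(1):  <1:cand t2 ->
7. deliver 1→3:  <3:foll t2 ->
8. deliver 3→1:  nop
9. deliver 1→2:  <2:foll t1 ->
10. deliver 2→1:  nop
11. deliver 1→0:  <0:foll t2 ->
12. deliver 0→1:  <1:lead t2 ->

2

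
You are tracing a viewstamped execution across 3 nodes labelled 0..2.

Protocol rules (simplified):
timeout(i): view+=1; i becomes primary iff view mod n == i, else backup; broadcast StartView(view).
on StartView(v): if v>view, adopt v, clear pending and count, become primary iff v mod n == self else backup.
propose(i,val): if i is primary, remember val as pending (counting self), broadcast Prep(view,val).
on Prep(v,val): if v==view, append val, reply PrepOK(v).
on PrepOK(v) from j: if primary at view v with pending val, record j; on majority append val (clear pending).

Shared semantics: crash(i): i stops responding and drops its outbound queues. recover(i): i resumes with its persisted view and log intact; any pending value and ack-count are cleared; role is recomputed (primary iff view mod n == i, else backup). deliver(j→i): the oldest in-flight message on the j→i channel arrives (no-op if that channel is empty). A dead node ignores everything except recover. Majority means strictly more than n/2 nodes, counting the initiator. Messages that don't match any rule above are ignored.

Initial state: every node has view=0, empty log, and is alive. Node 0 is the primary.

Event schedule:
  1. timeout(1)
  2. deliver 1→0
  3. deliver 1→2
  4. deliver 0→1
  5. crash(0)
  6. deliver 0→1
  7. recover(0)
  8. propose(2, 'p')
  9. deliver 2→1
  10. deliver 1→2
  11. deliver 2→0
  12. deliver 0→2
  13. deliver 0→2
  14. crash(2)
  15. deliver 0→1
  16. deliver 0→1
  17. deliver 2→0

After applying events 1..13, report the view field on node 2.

1. timeout(1):  <1:prim v1 ->
2. deliver 1→0:  <0:back v1 ->
3. deliver 1→2:  <2:back v1 ->
4. deliver 0→1:  nop
5. crash(0):  <0:✗back v1 ->
6. deliver 0→1:  nop
7. recover(0):  <0:back v1 ->
8. propose(2,'p'):  nop
9. deliver 2→1:  nop
10. deliver 1→2:  nop
11. deliver 2→0:  nop
12. deliver 0→2:  nop
13. deliver 0→2:  nop

1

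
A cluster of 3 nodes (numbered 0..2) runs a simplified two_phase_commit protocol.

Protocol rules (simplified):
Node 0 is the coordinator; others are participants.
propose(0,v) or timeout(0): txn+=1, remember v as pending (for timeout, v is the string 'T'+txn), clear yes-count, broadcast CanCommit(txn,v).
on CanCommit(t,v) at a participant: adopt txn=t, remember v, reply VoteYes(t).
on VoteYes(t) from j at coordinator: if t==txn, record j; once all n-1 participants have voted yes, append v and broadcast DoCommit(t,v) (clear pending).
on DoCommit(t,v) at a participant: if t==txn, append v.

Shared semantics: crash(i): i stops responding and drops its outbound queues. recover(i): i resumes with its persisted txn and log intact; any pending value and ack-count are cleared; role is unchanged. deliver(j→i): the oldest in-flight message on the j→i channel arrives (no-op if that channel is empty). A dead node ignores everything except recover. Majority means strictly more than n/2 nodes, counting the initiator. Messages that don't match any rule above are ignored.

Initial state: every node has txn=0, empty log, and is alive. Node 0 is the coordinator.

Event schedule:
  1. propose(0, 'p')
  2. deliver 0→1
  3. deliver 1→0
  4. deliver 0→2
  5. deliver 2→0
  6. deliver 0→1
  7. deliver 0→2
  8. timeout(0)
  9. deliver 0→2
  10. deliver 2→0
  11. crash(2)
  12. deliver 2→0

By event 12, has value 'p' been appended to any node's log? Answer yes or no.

step 1 propose(0,'p'): 0={coor,t=1,log=-}
step 2 deliver 0→1: 1={part,t=1,log=-}
step 3 deliver 1→0: —
step 4 deliver 0→2: 2={part,t=1,log=-}
step 5 deliver 2→0: 0={coor,t=1,log=p}
step 6 deliver 0→1: 1={part,t=1,log=p}
step 7 deliver 0→2: 2={part,t=1,log=p}
step 8 timeout(0): 0={coor,t=2,log=p}
step 9 deliver 0→2: 2={part,t=2,log=p}
step 10 deliver 2→0: —
step 11 crash(2): 2={✗part,t=2,log=p}
step 12 deliver 2→0: —

yes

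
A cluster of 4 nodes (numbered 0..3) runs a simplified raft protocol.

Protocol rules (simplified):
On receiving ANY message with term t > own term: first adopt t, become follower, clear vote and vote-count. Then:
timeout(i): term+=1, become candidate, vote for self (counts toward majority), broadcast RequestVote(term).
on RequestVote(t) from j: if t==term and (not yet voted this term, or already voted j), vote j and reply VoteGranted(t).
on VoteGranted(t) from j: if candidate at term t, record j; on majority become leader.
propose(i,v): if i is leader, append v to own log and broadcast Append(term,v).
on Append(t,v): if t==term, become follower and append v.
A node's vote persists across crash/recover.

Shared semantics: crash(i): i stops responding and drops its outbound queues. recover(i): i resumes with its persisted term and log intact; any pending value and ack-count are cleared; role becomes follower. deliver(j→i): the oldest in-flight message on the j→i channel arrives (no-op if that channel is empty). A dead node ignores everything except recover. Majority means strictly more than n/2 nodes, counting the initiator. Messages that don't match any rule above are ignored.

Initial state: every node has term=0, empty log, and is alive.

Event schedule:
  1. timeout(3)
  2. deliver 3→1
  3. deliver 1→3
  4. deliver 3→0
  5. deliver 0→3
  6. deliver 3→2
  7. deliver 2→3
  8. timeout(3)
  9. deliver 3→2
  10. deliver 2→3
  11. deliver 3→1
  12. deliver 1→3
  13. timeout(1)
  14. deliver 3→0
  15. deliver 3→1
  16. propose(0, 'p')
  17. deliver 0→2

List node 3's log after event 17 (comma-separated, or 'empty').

1. timeout(3):  <3:cand t1 ->
2. deliver 3→1:  <1:foll t1 ->
3. deliver 1→3:  nop
4. deliver 3→0:  <0:foll t1 ->
5. deliver 0→3:  <3:lead t1 ->
6. deliver 3→2:  <2:foll t1 ->
7. deliver 2→3:  nop
8. timeout(3):  <3:cand t2 ->
9. deliver 3→2:  <2:foll t2 ->
10. deliver 2→3:  nop
11. deliver 3→1:  <1:foll t2 ->
12. deliver 1→3:  <3:lead t2 ->
13. timeout(1):  <1:cand t3 ->
14. deliver 3→0:  <0:foll t2 ->
15. deliver 3→1:  nop
16. propose(0,'p'):  nop
17. deliver 0→2:  nop

empty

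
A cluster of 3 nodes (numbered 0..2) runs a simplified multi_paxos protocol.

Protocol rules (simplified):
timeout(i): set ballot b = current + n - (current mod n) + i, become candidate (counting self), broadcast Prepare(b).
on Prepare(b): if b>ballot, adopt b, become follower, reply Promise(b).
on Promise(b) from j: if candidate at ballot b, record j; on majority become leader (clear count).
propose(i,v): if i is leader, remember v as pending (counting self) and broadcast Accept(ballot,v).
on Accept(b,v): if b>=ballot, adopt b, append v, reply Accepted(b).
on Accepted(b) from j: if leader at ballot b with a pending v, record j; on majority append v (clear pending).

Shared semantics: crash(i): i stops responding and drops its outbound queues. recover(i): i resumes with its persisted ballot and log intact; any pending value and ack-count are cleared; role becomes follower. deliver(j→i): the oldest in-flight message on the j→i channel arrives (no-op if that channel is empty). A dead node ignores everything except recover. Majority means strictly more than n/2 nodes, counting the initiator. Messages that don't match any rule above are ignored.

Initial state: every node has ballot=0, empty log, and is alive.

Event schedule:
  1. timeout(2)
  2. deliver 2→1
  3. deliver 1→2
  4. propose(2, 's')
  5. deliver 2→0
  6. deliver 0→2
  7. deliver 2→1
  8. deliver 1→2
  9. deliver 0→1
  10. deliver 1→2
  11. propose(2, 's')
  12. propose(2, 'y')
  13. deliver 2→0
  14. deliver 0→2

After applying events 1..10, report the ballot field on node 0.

after 1 — timeout(2): n2:cand/b5/[-]
after 2 — deliver 2→1: n1:foll/b5/[-]
after 3 — deliver 1→2: n2:lead/b5/[-]
after 4 — propose(2,'s'): ·
after 5 — deliver 2→0: n0:foll/b5/[-]
after 6 — deliver 0→2: ·
after 7 — deliver 2→1: n1:foll/b5/[s]
after 8 — deliver 1→2: n2:lead/b5/[s]
after 9 — deliver 0→1: ·
after 10 — deliver 1→2: ·

5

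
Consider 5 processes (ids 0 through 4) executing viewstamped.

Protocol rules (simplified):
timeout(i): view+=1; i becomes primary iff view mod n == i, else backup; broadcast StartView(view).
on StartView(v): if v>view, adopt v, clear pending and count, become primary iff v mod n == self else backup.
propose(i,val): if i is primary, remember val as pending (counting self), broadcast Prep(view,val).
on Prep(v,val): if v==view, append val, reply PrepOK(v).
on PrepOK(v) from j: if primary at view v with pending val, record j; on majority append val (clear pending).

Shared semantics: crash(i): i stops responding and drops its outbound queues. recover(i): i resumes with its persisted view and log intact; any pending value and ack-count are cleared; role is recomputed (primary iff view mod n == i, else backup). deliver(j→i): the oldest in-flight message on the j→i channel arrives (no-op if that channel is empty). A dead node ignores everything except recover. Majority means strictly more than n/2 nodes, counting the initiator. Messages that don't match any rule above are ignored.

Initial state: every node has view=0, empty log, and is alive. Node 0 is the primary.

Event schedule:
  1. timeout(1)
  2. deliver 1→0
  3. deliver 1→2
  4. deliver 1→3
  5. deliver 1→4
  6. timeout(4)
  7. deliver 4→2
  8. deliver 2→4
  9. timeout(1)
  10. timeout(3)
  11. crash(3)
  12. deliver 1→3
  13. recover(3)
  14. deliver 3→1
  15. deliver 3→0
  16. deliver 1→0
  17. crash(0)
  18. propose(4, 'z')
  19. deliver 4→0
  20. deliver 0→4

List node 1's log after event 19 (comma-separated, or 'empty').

empty

[1] timeout(1) → N1(prim v1 [-])
[2] deliver 1→0 → N0(back v1 [-])
[3] deliver 1→2 → N2(back v1 [-])
[4] deliver 1→3 → N3(back v1 [-])
[5] deliver 1→4 → N4(back v1 [-])
[6] timeout(4) → N4(back v2 [-])
[7] deliver 4→2 → N2(prim v2 [-])
[8] deliver 2→4 → ∅
[9] timeout(1) → N1(back v2 [-])
[10] timeout(3) → N3(back v2 [-])
[11] crash(3) → N3(✗back v2 [-])
[12] deliver 1→3 → ∅
[13] recover(3) → N3(back v2 [-])
[14] deliver 3→1 → ∅
[15] deliver 3→0 → ∅
[16] deliver 1→0 → N0(back v2 [-])
[17] crash(0) → N0(✗back v2 [-])
[18] propose(4,'z') → ∅
[19] deliver 4→0 → ∅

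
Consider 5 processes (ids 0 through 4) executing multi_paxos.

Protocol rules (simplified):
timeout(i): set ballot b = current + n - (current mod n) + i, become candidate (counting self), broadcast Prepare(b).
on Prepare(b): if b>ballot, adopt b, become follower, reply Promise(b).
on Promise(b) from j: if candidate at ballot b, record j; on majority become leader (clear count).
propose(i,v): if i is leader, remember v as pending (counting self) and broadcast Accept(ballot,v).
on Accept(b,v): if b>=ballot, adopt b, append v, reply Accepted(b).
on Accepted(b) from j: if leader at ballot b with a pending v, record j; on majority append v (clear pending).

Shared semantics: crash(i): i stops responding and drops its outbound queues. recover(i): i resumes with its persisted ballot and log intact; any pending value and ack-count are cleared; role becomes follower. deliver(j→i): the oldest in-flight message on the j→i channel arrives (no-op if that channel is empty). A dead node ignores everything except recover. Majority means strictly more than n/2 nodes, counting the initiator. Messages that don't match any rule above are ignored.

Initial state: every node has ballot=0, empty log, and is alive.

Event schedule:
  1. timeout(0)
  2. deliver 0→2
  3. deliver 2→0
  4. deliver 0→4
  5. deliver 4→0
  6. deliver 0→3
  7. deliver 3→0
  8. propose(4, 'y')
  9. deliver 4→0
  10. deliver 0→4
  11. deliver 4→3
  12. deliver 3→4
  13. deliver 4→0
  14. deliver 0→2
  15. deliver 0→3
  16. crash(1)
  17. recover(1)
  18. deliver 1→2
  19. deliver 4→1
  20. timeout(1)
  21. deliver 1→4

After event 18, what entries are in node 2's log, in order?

step 1 timeout(0): 0={cand,b=5,log=-}
step 2 deliver 0→2: 2={foll,b=5,log=-}
step 3 deliver 2→0: —
step 4 deliver 0→4: 4={foll,b=5,log=-}
step 5 deliver 4→0: 0={lead,b=5,log=-}
step 6 deliver 0→3: 3={foll,b=5,log=-}
step 7 deliver 3→0: —
step 8 propose(4,'y'): —
step 9 deliver 4→0: —
step 10 deliver 0→4: —
step 11 deliver 4→3: —
step 12 deliver 3→4: —
step 13 deliver 4→0: —
step 14 deliver 0→2: —
step 15 deliver 0→3: —
step 16 crash(1): 1={✗foll,b=0,log=-}
step 17 recover(1): 1={foll,b=0,log=-}
step 18 deliver 1→2: —

empty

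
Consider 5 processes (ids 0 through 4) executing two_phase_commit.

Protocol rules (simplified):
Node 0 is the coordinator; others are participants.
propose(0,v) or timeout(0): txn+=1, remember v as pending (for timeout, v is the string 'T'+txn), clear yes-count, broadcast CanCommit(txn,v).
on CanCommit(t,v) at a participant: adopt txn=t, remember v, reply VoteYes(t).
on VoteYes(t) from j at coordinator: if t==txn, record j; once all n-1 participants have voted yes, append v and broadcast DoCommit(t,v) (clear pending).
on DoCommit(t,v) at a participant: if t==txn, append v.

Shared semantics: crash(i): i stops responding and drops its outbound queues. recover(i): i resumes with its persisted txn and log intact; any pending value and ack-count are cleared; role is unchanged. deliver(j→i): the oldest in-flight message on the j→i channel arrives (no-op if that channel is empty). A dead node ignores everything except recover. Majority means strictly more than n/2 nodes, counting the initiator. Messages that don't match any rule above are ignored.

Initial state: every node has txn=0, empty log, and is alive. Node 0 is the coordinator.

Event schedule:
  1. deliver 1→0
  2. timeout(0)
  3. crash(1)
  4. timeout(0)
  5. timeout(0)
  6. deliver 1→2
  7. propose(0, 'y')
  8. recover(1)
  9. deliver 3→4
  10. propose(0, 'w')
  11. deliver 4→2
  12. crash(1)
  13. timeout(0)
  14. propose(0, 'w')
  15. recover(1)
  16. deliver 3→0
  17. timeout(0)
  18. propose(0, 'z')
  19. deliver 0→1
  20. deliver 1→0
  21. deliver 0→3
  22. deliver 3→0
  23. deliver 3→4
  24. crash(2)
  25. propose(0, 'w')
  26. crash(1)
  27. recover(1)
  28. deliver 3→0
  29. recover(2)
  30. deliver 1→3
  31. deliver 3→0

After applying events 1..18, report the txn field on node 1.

after 1 — deliver 1→0: ·
after 2 — timeout(0): n0:coor/t1/[-]
after 3 — crash(1): n1:✗part/t0/[-]
after 4 — timeout(0): n0:coor/t2/[-]
after 5 — timeout(0): n0:coor/t3/[-]
after 6 — deliver 1→2: ·
after 7 — propose(0,'y'): n0:coor/t4/[-]
after 8 — recover(1): n1:part/t0/[-]
after 9 — deliver 3→4: ·
after 10 — propose(0,'w'): n0:coor/t5/[-]
after 11 — deliver 4→2: ·
after 12 — crash(1): n1:✗part/t0/[-]
after 13 — timeout(0): n0:coor/t6/[-]
after 14 — propose(0,'w'): n0:coor/t7/[-]
after 15 — recover(1): n1:part/t0/[-]
after 16 — deliver 3→0: ·
after 17 — timeout(0): n0:coor/t8/[-]
after 18 — propose(0,'z'): n0:coor/t9/[-]

0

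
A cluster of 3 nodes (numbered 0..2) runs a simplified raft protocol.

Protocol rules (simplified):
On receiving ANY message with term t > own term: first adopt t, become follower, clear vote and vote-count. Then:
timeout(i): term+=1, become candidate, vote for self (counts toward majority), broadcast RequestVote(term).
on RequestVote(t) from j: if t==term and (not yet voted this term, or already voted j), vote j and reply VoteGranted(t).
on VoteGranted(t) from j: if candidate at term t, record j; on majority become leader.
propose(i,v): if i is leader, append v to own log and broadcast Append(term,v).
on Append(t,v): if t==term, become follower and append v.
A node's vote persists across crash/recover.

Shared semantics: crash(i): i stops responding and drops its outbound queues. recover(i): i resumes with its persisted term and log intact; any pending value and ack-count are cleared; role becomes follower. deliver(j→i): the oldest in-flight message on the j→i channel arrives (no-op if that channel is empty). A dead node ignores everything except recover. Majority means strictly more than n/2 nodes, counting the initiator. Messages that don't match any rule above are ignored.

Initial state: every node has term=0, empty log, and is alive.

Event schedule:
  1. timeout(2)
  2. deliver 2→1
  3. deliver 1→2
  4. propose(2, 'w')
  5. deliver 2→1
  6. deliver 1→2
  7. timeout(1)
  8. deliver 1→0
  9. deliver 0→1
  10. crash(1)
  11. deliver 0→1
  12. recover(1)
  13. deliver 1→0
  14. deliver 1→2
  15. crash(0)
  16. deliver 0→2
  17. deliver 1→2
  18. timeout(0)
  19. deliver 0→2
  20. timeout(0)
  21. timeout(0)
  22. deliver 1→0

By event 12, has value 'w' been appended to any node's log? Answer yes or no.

yes

after 1 — timeout(2): n2:cand/t1/[-]
after 2 — deliver 2→1: n1:foll/t1/[-]
after 3 — deliver 1→2: n2:lead/t1/[-]
after 4 — propose(2,'w'): n2:lead/t1/[w]
after 5 — deliver 2→1: n1:foll/t1/[w]
after 6 — deliver 1→2: ·
after 7 — timeout(1): n1:cand/t2/[w]
after 8 — deliver 1→0: n0:foll/t2/[-]
after 9 — deliver 0→1: n1:lead/t2/[w]
after 10 — crash(1): n1:✗lead/t2/[w]
after 11 — deliver 0→1: ·
after 12 — recover(1): n1:foll/t2/[w]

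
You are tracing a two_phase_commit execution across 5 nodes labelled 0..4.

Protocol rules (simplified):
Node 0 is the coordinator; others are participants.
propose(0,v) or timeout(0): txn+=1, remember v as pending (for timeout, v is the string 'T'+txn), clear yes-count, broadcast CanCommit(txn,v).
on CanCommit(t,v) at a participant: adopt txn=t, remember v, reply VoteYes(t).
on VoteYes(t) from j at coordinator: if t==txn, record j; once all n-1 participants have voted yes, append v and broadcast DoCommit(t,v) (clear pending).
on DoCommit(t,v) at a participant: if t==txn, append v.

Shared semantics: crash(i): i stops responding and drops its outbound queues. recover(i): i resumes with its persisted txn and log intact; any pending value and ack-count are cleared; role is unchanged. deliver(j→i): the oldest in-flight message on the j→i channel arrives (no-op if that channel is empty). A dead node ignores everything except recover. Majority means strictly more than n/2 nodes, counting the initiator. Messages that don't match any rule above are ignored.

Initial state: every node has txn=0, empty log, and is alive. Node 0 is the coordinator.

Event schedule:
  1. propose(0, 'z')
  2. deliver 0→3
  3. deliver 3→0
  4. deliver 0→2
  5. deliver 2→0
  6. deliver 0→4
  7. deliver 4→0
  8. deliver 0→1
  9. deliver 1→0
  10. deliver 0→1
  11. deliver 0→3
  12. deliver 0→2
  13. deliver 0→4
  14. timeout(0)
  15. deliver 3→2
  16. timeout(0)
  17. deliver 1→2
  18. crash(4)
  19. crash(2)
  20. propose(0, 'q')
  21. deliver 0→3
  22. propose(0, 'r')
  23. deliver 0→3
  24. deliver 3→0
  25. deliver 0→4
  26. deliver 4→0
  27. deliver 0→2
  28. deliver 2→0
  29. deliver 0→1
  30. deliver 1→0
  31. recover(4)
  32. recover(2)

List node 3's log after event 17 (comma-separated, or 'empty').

e1 propose(0,'z'): 0[coor,t=1,-]
e2 deliver 0→3: 3[part,t=1,-]
e3 deliver 3→0: ·
e4 deliver 0→2: 2[part,t=1,-]
e5 deliver 2→0: ·
e6 deliver 0→4: 4[part,t=1,-]
e7 deliver 4→0: ·
e8 deliver 0→1: 1[part,t=1,-]
e9 deliver 1→0: 0[coor,t=1,z]
e10 deliver 0→1: 1[part,t=1,z]
e11 deliver 0→3: 3[part,t=1,z]
e12 deliver 0→2: 2[part,t=1,z]
e13 deliver 0→4: 4[part,t=1,z]
e14 timeout(0): 0[coor,t=2,z]
e15 deliver 3→2: ·
e16 timeout(0): 0[coor,t=3,z]
e17 deliver 1→2: ·

z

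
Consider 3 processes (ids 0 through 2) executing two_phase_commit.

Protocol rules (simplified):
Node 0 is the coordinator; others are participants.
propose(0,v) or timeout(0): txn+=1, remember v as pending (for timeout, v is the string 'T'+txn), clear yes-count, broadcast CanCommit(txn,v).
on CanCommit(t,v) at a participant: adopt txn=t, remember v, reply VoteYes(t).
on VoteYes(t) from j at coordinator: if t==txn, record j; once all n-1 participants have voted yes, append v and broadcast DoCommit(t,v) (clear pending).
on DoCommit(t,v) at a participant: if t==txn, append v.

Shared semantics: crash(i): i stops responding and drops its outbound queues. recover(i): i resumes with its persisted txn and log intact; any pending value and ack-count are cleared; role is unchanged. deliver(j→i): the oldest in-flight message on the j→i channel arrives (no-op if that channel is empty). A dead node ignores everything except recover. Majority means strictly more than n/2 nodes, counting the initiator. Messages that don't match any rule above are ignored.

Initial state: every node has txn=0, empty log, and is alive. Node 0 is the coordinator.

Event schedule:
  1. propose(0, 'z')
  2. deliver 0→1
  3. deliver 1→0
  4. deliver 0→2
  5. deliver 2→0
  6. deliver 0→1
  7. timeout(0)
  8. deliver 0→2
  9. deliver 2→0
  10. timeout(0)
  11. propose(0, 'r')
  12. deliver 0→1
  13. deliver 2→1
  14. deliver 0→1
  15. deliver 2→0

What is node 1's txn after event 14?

1. propose(0,'z'):  <0:coor t1 ->
2. deliver 0→1:  <1:part t1 ->
3. deliver 1→0:  nop
4. deliver 0→2:  <2:part t1 ->
5. deliver 2→0:  <0:coor t1 z>
6. deliver 0→1:  <1:part t1 z>
7. timeout(0):  <0:coor t2 z>
8. deliver 0→2:  <2:part t1 z>
9. deliver 2→0:  nop
10. timeout(0):  <0:coor t3 z>
11. propose(0,'r'):  <0:coor t4 z>
12. deliver 0→1:  <1:part t2 z>
13. deliver 2→1:  nop
14. deliver 0→1:  <1:part t3 z>

3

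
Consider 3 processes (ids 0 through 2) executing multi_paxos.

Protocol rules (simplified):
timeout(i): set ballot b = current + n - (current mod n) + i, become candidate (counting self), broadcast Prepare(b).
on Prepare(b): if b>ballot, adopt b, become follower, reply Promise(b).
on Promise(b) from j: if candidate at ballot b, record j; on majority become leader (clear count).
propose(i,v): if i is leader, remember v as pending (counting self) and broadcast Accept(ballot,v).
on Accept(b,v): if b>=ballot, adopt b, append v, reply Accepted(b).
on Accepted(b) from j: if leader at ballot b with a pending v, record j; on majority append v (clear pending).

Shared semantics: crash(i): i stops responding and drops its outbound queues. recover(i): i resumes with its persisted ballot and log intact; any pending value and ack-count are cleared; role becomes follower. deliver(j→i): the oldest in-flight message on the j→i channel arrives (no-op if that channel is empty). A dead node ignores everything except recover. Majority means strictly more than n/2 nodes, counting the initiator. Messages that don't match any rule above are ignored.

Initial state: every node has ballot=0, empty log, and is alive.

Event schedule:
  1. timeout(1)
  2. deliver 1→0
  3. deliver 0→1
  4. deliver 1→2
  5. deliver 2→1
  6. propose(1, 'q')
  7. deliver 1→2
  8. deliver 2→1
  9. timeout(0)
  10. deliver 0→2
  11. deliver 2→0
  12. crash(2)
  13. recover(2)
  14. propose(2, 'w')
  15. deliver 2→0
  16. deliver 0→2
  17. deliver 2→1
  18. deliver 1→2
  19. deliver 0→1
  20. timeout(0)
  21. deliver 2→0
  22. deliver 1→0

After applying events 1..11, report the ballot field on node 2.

6

step 1 timeout(1): 1={cand,b=4,log=-}
step 2 deliver 1→0: 0={foll,b=4,log=-}
step 3 deliver 0→1: 1={lead,b=4,log=-}
step 4 deliver 1→2: 2={foll,b=4,log=-}
step 5 deliver 2→1: —
step 6 propose(1,'q'): —
step 7 deliver 1→2: 2={foll,b=4,log=q}
step 8 deliver 2→1: 1={lead,b=4,log=q}
step 9 timeout(0): 0={cand,b=6,log=-}
step 10 deliver 0→2: 2={foll,b=6,log=q}
step 11 deliver 2→0: 0={lead,b=6,log=-}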